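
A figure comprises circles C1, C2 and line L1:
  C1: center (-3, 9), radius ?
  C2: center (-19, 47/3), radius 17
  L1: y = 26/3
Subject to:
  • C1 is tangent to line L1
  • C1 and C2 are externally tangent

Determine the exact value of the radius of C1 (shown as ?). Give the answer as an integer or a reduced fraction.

1. [C1‖L1]  r_C1² − 1/9 = 0  ⇒  r_C1 = 1/3 (r>0 drops 1)
2. [ext C1·C2]  r_C1² + 34r_C1 − 103/9 = 0  ⇒  r_C1 = 1/3 (r>0 drops 1)

1/3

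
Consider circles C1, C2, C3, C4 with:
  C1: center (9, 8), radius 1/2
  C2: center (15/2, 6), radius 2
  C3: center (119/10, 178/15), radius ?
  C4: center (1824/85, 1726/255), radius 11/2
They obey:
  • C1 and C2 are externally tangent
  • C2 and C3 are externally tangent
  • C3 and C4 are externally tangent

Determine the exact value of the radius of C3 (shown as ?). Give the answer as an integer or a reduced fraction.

1. [ext C2·C3]  r_C3² + 4r_C3 − 448/9 = 0  ⇒  r_C3 = 16/3 (r>0 drops 1)
2. [ext C3·C4]  r_C3² + 11r_C3 − 784/9 = 0  ⇒  r_C3 = 16/3 (r>0 drops 1)

16/3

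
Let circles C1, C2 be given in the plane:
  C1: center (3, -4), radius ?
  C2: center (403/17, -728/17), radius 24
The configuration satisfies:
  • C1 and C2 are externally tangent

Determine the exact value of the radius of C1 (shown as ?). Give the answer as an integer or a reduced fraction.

20

1. [ext C1·C2]  r_C1² + 48r_C1 − 1360 = 0  ⇒  r_C1 = 20 (r>0 drops 1)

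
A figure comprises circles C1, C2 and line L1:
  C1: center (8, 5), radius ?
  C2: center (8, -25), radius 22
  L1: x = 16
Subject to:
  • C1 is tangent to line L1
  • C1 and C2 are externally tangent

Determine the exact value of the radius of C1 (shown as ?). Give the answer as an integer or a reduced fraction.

8

1. [C1‖L1]  r_C1² − 64 = 0  ⇒  r_C1 = 8 (r>0 drops 1)
2. [ext C1·C2]  r_C1² + 44r_C1 − 416 = 0  ⇒  r_C1 = 8 (r>0 drops 1)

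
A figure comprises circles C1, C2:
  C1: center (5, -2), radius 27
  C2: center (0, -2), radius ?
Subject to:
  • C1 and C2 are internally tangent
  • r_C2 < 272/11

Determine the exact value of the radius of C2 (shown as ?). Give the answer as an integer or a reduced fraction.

22

1. [int C1,C2]  r_C2² − 54r_C2 + 704 = 0  ⇒  r_C2 = 22 or 32
2. given r_C2 < 272/11: keep 22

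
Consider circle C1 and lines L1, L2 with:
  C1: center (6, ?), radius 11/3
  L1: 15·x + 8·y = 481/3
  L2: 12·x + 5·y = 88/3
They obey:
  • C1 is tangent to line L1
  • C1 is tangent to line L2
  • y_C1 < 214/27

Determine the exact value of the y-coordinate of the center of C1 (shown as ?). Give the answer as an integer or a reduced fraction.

1

1. [C1‖L1]  y_C1² − (211/12)y_C1 + 199/12 = 0  ⇒  y_C1 = 1 or 199/12
2. [C1‖L2]  y_C1² + (256/15)y_C1 − 271/15 = 0  ⇒  y_C1 = -271/15 or 1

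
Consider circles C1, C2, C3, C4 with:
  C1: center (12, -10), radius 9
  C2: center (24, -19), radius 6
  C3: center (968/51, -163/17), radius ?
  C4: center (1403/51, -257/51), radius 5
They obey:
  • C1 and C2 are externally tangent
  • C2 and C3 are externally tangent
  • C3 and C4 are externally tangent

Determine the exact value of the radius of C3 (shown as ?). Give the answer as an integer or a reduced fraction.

1. [ext C2·C3]  r_C3² + 12r_C3 − 700/9 = 0  ⇒  r_C3 = 14/3 (r>0 drops 1)
2. [ext C3·C4]  r_C3² + 10r_C3 − 616/9 = 0  ⇒  r_C3 = 14/3 (r>0 drops 1)

14/3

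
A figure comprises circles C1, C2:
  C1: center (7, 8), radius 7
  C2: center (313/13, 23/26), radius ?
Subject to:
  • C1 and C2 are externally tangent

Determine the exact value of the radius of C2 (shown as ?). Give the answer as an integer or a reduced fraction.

1. [ext C1·C2]  r_C2² + 14r_C2 − 1173/4 = 0  ⇒  r_C2 = 23/2 (r>0 drops 1)

23/2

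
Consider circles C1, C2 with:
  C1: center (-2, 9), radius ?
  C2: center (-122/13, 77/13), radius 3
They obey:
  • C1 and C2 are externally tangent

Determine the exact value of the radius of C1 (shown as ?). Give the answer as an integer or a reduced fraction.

5

1. [ext C1·C2]  r_C1² + 6r_C1 − 55 = 0  ⇒  r_C1 = 5 (r>0 drops 1)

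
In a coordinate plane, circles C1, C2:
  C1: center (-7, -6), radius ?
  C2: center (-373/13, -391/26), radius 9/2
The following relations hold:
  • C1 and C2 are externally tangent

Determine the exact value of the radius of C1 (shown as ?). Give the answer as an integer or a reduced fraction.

19

1. [ext C1·C2]  r_C1² + 9r_C1 − 532 = 0  ⇒  r_C1 = 19 (r>0 drops 1)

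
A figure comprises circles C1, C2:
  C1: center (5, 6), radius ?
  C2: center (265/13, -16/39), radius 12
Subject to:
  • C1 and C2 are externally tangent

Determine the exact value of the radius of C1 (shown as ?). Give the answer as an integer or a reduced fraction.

1. [ext C1·C2]  r_C1² + 24r_C1 − 1204/9 = 0  ⇒  r_C1 = 14/3 (r>0 drops 1)

14/3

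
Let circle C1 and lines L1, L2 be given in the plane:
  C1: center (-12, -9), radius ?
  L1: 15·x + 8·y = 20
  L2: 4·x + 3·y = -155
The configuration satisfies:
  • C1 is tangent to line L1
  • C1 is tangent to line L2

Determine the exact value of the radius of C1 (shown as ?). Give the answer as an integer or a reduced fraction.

16

1. [C1‖L1]  r_C1² − 256 = 0  ⇒  r_C1 = 16 (r>0 drops 1)
2. [C1‖L2]  r_C1² − 256 = 0  ⇒  r_C1 = 16 (r>0 drops 1)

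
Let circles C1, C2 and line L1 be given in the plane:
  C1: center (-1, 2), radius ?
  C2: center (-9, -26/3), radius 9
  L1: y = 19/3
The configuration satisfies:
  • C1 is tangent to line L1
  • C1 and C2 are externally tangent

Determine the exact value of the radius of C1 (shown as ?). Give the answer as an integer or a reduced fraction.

13/3

1. [C1‖L1]  r_C1² − 169/9 = 0  ⇒  r_C1 = 13/3 (r>0 drops 1)
2. [ext C1·C2]  r_C1² + 18r_C1 − 871/9 = 0  ⇒  r_C1 = 13/3 (r>0 drops 1)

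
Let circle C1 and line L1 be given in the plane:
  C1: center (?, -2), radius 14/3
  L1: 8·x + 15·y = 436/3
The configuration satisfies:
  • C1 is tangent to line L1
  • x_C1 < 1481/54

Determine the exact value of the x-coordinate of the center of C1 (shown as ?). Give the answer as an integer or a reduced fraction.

12

1. [C1‖L1]  x_C1² − (263/6)x_C1 + 382 = 0  ⇒  x_C1 = 12 or 191/6
2. given x_C1 < 1481/54: keep 12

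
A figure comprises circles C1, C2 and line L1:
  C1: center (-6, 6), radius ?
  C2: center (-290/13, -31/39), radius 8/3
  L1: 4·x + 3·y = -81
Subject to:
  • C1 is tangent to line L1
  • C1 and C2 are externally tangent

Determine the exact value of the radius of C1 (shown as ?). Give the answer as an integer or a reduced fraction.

15

1. [C1‖L1]  r_C1² − 225 = 0  ⇒  r_C1 = 15 (r>0 drops 1)
2. [ext C1·C2]  r_C1² + (16/3)r_C1 − 305 = 0  ⇒  r_C1 = 15 (r>0 drops 1)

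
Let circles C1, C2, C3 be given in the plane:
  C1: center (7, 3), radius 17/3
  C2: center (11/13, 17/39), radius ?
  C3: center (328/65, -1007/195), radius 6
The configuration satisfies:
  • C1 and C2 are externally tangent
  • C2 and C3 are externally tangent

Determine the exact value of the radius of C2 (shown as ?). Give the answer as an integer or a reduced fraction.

1. [ext C1·C2]  r_C2² + (34/3)r_C2 − 37/3 = 0  ⇒  r_C2 = 1 (r>0 drops 1)
2. [ext C2·C3]  r_C2² + 12r_C2 − 13 = 0  ⇒  r_C2 = 1 (r>0 drops 1)

1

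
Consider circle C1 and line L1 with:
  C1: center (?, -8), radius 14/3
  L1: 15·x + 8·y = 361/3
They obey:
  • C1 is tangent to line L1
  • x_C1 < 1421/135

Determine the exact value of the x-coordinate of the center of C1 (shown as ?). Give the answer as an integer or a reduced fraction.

7

1. [C1‖L1]  x_C1² − (1106/45)x_C1 + 5537/45 = 0  ⇒  x_C1 = 7 or 791/45
2. given x_C1 < 1421/135: keep 7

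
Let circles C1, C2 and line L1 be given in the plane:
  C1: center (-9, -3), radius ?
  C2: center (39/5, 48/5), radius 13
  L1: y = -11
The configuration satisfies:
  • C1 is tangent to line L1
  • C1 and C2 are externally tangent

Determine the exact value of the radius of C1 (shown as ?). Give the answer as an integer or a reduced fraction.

1. [C1‖L1]  r_C1² − 64 = 0  ⇒  r_C1 = 8 (r>0 drops 1)
2. [ext C1·C2]  r_C1² + 26r_C1 − 272 = 0  ⇒  r_C1 = 8 (r>0 drops 1)

8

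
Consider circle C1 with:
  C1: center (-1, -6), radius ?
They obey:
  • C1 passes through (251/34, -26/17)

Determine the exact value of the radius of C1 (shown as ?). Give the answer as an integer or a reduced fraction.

1. [C1∋P]  r_C1² − 361/4 = 0  ⇒  r_C1 = 19/2 (r>0 drops 1)

19/2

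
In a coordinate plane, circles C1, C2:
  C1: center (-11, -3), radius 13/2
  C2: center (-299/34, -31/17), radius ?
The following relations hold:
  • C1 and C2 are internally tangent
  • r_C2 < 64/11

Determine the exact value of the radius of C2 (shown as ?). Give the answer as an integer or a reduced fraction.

1. [int C1,C2]  r_C2² − 13r_C2 + 36 = 0  ⇒  r_C2 = 4 or 9
2. given r_C2 < 64/11: keep 4

4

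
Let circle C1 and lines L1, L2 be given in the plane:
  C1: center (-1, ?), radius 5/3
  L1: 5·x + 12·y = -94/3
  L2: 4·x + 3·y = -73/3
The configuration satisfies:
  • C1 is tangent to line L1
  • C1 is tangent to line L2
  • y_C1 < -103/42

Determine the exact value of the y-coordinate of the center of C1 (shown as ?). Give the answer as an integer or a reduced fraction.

-4

1. [C1‖L1]  y_C1² + (79/18)y_C1 + 14/9 = 0  ⇒  y_C1 = -4 or -7/18
2. [C1‖L2]  y_C1² + (122/9)y_C1 + 344/9 = 0  ⇒  y_C1 = -86/9 or -4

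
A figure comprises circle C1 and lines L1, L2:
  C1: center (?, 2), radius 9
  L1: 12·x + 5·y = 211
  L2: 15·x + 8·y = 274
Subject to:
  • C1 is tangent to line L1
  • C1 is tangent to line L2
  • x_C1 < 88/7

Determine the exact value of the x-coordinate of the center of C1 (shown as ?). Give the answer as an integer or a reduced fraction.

7

1. [C1‖L1]  x_C1² − (67/2)x_C1 + 371/2 = 0  ⇒  x_C1 = 7 or 53/2
2. [C1‖L2]  x_C1² − (172/5)x_C1 + 959/5 = 0  ⇒  x_C1 = 7 or 137/5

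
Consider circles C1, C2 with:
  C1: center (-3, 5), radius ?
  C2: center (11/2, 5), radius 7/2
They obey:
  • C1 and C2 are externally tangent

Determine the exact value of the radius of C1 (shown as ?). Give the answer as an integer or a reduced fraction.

5

1. [ext C1·C2]  r_C1² + 7r_C1 − 60 = 0  ⇒  r_C1 = 5 (r>0 drops 1)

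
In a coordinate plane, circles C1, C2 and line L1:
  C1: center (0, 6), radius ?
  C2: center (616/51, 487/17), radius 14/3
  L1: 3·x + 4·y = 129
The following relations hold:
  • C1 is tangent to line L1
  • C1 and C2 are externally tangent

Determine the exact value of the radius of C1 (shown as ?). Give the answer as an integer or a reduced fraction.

1. [C1‖L1]  r_C1² − 441 = 0  ⇒  r_C1 = 21 (r>0 drops 1)
2. [ext C1·C2]  r_C1² + (28/3)r_C1 − 637 = 0  ⇒  r_C1 = 21 (r>0 drops 1)

21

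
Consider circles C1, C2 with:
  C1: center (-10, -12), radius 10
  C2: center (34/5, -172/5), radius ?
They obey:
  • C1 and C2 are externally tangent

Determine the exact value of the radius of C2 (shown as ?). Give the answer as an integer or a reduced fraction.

1. [ext C1·C2]  r_C2² + 20r_C2 − 684 = 0  ⇒  r_C2 = 18 (r>0 drops 1)

18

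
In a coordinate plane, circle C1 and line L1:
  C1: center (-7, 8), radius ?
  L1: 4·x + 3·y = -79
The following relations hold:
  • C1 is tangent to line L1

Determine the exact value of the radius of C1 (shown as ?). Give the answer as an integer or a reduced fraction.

1. [C1‖L1]  r_C1² − 225 = 0  ⇒  r_C1 = 15 (r>0 drops 1)

15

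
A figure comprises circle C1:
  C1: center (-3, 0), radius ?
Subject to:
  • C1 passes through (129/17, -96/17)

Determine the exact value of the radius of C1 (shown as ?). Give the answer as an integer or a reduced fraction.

1. [C1∋P]  r_C1² − 144 = 0  ⇒  r_C1 = 12 (r>0 drops 1)

12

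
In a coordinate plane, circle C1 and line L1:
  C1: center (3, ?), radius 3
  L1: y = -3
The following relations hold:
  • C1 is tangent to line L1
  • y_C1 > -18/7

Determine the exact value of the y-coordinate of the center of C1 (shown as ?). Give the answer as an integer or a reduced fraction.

1. [C1‖L1]  y_C1² + 6y_C1 = 0  ⇒  y_C1 = -6 or 0
2. given y_C1 > -18/7: keep 0

0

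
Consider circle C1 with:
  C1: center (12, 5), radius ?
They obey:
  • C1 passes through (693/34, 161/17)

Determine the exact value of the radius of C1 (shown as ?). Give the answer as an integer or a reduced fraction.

1. [C1∋P]  r_C1² − 361/4 = 0  ⇒  r_C1 = 19/2 (r>0 drops 1)

19/2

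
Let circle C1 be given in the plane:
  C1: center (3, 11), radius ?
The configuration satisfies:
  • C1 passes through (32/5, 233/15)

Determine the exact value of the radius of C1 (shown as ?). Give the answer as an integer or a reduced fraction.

1. [C1∋P]  r_C1² − 289/9 = 0  ⇒  r_C1 = 17/3 (r>0 drops 1)

17/3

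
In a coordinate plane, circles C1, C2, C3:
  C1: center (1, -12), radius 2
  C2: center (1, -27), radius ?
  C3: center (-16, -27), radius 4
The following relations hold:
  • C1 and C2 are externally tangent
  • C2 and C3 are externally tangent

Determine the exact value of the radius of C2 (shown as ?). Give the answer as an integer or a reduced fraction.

1. [ext C1·C2]  r_C2² + 4r_C2 − 221 = 0  ⇒  r_C2 = 13 (r>0 drops 1)
2. [ext C2·C3]  r_C2² + 8r_C2 − 273 = 0  ⇒  r_C2 = 13 (r>0 drops 1)

13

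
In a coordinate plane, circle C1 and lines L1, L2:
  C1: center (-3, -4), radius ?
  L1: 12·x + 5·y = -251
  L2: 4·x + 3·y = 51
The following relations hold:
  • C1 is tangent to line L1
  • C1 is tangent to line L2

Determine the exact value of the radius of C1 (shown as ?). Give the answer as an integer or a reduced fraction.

15

1. [C1‖L1]  r_C1² − 225 = 0  ⇒  r_C1 = 15 (r>0 drops 1)
2. [C1‖L2]  r_C1² − 225 = 0  ⇒  r_C1 = 15 (r>0 drops 1)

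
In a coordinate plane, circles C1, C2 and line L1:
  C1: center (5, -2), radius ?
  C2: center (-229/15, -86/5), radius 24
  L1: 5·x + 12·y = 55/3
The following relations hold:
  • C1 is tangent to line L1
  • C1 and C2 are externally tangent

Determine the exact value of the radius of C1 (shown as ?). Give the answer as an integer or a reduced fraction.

4/3

1. [C1‖L1]  r_C1² − 16/9 = 0  ⇒  r_C1 = 4/3 (r>0 drops 1)
2. [ext C1·C2]  r_C1² + 48r_C1 − 592/9 = 0  ⇒  r_C1 = 4/3 (r>0 drops 1)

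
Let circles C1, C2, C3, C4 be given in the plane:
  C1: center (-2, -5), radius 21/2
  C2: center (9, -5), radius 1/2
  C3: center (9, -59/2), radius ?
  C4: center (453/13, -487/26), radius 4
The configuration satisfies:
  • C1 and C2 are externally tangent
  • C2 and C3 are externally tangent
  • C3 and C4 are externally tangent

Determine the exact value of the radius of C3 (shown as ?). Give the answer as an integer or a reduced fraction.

24

1. [ext C2·C3]  r_C3² + 1r_C3 − 600 = 0  ⇒  r_C3 = 24 (r>0 drops 1)
2. [ext C3·C4]  r_C3² + 8r_C3 − 768 = 0  ⇒  r_C3 = 24 (r>0 drops 1)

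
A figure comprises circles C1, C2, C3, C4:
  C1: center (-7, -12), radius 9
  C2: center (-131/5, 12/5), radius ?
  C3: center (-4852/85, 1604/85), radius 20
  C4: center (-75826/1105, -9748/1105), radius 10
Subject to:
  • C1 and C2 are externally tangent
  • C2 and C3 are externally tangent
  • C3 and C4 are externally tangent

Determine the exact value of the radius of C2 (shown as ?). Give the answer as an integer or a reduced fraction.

1. [ext C1·C2]  r_C2² + 18r_C2 − 495 = 0  ⇒  r_C2 = 15 (r>0 drops 1)
2. [ext C2·C3]  r_C2² + 40r_C2 − 825 = 0  ⇒  r_C2 = 15 (r>0 drops 1)

15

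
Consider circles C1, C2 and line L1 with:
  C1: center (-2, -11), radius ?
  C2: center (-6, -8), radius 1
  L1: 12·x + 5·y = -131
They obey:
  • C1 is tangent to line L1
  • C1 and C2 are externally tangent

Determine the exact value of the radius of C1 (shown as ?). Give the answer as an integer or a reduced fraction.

1. [C1‖L1]  r_C1² − 16 = 0  ⇒  r_C1 = 4 (r>0 drops 1)
2. [ext C1·C2]  r_C1² + 2r_C1 − 24 = 0  ⇒  r_C1 = 4 (r>0 drops 1)

4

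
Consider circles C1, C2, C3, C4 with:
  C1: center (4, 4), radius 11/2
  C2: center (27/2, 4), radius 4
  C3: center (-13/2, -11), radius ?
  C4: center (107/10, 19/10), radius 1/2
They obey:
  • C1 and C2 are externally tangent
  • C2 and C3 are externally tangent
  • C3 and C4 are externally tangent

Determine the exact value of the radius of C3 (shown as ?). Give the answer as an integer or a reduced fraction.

21

1. [ext C2·C3]  r_C3² + 8r_C3 − 609 = 0  ⇒  r_C3 = 21 (r>0 drops 1)
2. [ext C3·C4]  r_C3² + 1r_C3 − 462 = 0  ⇒  r_C3 = 21 (r>0 drops 1)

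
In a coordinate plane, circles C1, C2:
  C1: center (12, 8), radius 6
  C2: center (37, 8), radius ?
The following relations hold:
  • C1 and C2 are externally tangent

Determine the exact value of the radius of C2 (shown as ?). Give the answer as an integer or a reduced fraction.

1. [ext C1·C2]  r_C2² + 12r_C2 − 589 = 0  ⇒  r_C2 = 19 (r>0 drops 1)

19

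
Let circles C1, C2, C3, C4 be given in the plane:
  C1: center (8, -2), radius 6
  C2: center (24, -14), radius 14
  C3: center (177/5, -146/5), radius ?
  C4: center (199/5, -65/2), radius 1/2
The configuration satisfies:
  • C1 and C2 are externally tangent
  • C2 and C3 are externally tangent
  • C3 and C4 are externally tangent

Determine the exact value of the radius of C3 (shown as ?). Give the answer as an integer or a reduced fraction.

5

1. [ext C2·C3]  r_C3² + 28r_C3 − 165 = 0  ⇒  r_C3 = 5 (r>0 drops 1)
2. [ext C3·C4]  r_C3² + 1r_C3 − 30 = 0  ⇒  r_C3 = 5 (r>0 drops 1)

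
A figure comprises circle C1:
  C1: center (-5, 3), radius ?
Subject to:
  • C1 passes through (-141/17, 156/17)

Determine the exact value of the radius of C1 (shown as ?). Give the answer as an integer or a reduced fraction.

1. [C1∋P]  r_C1² − 49 = 0  ⇒  r_C1 = 7 (r>0 drops 1)

7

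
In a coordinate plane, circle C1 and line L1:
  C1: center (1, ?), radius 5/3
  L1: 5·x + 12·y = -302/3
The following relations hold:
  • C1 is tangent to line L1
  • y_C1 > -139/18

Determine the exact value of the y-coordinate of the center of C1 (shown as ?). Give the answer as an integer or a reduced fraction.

-7

1. [C1‖L1]  y_C1² + (317/18)y_C1 + 1337/18 = 0  ⇒  y_C1 = -191/18 or -7
2. given y_C1 > -139/18: keep -7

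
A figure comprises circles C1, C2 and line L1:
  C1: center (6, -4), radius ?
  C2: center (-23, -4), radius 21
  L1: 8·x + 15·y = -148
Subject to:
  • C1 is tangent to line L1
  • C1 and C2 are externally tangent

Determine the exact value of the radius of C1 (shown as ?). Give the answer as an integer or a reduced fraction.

8

1. [C1‖L1]  r_C1² − 64 = 0  ⇒  r_C1 = 8 (r>0 drops 1)
2. [ext C1·C2]  r_C1² + 42r_C1 − 400 = 0  ⇒  r_C1 = 8 (r>0 drops 1)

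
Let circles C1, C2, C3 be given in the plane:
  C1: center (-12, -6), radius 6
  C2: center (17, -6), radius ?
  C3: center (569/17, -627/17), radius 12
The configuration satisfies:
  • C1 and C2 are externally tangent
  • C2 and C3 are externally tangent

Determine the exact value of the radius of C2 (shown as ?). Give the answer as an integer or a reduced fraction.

23

1. [ext C1·C2]  r_C2² + 12r_C2 − 805 = 0  ⇒  r_C2 = 23 (r>0 drops 1)
2. [ext C2·C3]  r_C2² + 24r_C2 − 1081 = 0  ⇒  r_C2 = 23 (r>0 drops 1)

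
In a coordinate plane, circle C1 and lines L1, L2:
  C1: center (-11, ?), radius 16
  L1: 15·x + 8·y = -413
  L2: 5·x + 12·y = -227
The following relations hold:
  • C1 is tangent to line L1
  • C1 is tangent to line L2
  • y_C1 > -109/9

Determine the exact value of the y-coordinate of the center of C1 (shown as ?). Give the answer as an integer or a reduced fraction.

1. [C1‖L1]  y_C1² + 62y_C1 − 195 = 0  ⇒  y_C1 = -65 or 3
2. [C1‖L2]  y_C1² + (86/3)y_C1 − 95 = 0  ⇒  y_C1 = -95/3 or 3

3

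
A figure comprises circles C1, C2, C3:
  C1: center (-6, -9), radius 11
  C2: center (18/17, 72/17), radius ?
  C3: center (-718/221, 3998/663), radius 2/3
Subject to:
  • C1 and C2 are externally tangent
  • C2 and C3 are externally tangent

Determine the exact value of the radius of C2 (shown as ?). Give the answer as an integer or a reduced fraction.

4

1. [ext C1·C2]  r_C2² + 22r_C2 − 104 = 0  ⇒  r_C2 = 4 (r>0 drops 1)
2. [ext C2·C3]  r_C2² + (4/3)r_C2 − 64/3 = 0  ⇒  r_C2 = 4 (r>0 drops 1)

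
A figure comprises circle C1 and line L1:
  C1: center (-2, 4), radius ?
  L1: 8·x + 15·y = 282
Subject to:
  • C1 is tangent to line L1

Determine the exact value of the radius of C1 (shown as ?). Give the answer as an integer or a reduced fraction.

1. [C1‖L1]  r_C1² − 196 = 0  ⇒  r_C1 = 14 (r>0 drops 1)

14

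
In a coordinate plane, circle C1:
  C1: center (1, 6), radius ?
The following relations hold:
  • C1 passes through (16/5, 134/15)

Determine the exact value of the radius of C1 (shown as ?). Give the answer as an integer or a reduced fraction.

11/3

1. [C1∋P]  r_C1² − 121/9 = 0  ⇒  r_C1 = 11/3 (r>0 drops 1)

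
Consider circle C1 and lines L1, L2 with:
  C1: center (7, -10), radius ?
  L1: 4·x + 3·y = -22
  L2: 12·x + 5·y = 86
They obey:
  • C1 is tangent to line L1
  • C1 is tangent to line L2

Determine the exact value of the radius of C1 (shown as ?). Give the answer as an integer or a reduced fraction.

1. [C1‖L1]  r_C1² − 16 = 0  ⇒  r_C1 = 4 (r>0 drops 1)
2. [C1‖L2]  r_C1² − 16 = 0  ⇒  r_C1 = 4 (r>0 drops 1)

4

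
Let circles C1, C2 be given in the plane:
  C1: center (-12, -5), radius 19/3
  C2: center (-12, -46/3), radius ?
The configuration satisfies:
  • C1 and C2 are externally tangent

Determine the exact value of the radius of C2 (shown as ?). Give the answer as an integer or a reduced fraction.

4

1. [ext C1·C2]  r_C2² + (38/3)r_C2 − 200/3 = 0  ⇒  r_C2 = 4 (r>0 drops 1)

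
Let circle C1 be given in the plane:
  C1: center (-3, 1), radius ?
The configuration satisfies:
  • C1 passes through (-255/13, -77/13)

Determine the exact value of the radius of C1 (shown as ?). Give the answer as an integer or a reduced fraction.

18

1. [C1∋P]  r_C1² − 324 = 0  ⇒  r_C1 = 18 (r>0 drops 1)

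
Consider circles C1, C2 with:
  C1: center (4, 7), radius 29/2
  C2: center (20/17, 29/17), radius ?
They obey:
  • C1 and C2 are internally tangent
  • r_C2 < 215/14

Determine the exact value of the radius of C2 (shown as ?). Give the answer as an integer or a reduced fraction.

1. [int C1,C2]  r_C2² − 29r_C2 + 697/4 = 0  ⇒  r_C2 = 17/2 or 41/2
2. given r_C2 < 215/14: keep 17/2

17/2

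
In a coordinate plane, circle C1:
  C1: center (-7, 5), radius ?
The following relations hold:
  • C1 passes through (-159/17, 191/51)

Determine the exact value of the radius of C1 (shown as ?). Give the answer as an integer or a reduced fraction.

8/3

1. [C1∋P]  r_C1² − 64/9 = 0  ⇒  r_C1 = 8/3 (r>0 drops 1)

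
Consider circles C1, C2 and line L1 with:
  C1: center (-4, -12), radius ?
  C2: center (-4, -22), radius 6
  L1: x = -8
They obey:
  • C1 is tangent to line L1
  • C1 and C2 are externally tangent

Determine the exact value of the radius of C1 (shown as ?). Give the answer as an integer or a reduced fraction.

4

1. [C1‖L1]  r_C1² − 16 = 0  ⇒  r_C1 = 4 (r>0 drops 1)
2. [ext C1·C2]  r_C1² + 12r_C1 − 64 = 0  ⇒  r_C1 = 4 (r>0 drops 1)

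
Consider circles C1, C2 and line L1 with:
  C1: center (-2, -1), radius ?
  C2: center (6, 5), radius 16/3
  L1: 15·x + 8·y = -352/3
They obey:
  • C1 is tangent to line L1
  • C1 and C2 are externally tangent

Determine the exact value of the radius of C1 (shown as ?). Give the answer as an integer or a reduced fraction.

1. [C1‖L1]  r_C1² − 196/9 = 0  ⇒  r_C1 = 14/3 (r>0 drops 1)
2. [ext C1·C2]  r_C1² + (32/3)r_C1 − 644/9 = 0  ⇒  r_C1 = 14/3 (r>0 drops 1)

14/3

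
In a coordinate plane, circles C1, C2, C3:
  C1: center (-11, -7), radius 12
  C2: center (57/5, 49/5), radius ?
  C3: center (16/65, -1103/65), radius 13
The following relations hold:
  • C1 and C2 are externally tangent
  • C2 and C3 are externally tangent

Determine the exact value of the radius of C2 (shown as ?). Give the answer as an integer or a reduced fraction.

1. [ext C1·C2]  r_C2² + 24r_C2 − 640 = 0  ⇒  r_C2 = 16 (r>0 drops 1)
2. [ext C2·C3]  r_C2² + 26r_C2 − 672 = 0  ⇒  r_C2 = 16 (r>0 drops 1)

16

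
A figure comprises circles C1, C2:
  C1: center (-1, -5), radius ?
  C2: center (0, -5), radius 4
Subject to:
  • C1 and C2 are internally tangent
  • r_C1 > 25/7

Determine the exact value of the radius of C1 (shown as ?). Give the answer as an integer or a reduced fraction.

5

1. [int C1,C2]  r_C1² − 8r_C1 + 15 = 0  ⇒  r_C1 = 3 or 5
2. given r_C1 > 25/7: keep 5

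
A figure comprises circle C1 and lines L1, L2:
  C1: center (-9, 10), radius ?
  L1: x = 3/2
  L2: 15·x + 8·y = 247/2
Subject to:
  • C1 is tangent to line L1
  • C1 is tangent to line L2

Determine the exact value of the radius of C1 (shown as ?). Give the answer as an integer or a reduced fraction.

1. [C1‖L1]  r_C1² − 441/4 = 0  ⇒  r_C1 = 21/2 (r>0 drops 1)
2. [C1‖L2]  r_C1² − 441/4 = 0  ⇒  r_C1 = 21/2 (r>0 drops 1)

21/2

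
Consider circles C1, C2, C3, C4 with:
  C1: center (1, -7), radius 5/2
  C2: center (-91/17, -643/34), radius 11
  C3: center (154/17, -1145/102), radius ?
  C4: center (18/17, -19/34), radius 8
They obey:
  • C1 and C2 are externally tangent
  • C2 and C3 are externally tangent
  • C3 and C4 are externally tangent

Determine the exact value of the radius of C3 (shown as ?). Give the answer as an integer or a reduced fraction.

16/3

1. [ext C2·C3]  r_C3² + 22r_C3 − 1312/9 = 0  ⇒  r_C3 = 16/3 (r>0 drops 1)
2. [ext C3·C4]  r_C3² + 16r_C3 − 1024/9 = 0  ⇒  r_C3 = 16/3 (r>0 drops 1)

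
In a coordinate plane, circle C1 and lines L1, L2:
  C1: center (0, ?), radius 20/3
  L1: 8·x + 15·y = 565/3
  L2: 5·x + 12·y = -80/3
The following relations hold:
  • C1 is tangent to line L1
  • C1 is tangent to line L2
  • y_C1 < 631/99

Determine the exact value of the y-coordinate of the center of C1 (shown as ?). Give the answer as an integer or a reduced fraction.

5

1. [C1‖L1]  y_C1² − (226/9)y_C1 + 905/9 = 0  ⇒  y_C1 = 5 or 181/9
2. [C1‖L2]  y_C1² + (40/9)y_C1 − 425/9 = 0  ⇒  y_C1 = -85/9 or 5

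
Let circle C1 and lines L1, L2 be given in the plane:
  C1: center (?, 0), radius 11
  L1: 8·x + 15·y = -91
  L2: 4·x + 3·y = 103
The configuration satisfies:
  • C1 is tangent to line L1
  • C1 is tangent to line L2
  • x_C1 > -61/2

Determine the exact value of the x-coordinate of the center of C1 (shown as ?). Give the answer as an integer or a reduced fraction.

1. [C1‖L1]  x_C1² + (91/4)x_C1 − 417 = 0  ⇒  x_C1 = -139/4 or 12
2. [C1‖L2]  x_C1² − (103/2)x_C1 + 474 = 0  ⇒  x_C1 = 12 or 79/2

12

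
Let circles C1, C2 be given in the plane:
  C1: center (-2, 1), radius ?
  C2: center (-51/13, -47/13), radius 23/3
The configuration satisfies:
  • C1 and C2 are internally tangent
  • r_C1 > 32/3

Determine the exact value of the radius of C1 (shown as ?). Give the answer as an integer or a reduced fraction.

38/3

1. [int C1,C2]  r_C1² − (46/3)r_C1 + 304/9 = 0  ⇒  r_C1 = 8/3 or 38/3
2. given r_C1 > 32/3: keep 38/3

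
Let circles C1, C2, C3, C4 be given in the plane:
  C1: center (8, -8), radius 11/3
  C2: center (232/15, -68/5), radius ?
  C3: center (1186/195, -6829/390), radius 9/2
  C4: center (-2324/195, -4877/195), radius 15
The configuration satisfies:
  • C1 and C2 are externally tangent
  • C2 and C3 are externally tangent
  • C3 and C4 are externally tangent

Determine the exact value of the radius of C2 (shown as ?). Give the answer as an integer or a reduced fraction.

17/3

1. [ext C1·C2]  r_C2² + (22/3)r_C2 − 221/3 = 0  ⇒  r_C2 = 17/3 (r>0 drops 1)
2. [ext C2·C3]  r_C2² + 9r_C2 − 748/9 = 0  ⇒  r_C2 = 17/3 (r>0 drops 1)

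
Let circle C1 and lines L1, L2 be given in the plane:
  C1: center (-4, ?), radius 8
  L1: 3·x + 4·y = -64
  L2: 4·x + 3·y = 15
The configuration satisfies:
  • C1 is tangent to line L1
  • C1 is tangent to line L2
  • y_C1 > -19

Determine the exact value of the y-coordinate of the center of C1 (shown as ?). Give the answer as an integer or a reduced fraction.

1. [C1‖L1]  y_C1² + 26y_C1 + 69 = 0  ⇒  y_C1 = -23 or -3
2. [C1‖L2]  y_C1² − (62/3)y_C1 − 71 = 0  ⇒  y_C1 = -3 or 71/3

-3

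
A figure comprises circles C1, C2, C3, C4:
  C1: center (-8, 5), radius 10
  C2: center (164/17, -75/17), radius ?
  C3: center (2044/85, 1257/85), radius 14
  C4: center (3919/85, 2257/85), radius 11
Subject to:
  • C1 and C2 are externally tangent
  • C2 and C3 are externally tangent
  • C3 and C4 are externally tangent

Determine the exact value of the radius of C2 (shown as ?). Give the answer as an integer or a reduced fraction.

1. [ext C1·C2]  r_C2² + 20r_C2 − 300 = 0  ⇒  r_C2 = 10 (r>0 drops 1)
2. [ext C2·C3]  r_C2² + 28r_C2 − 380 = 0  ⇒  r_C2 = 10 (r>0 drops 1)

10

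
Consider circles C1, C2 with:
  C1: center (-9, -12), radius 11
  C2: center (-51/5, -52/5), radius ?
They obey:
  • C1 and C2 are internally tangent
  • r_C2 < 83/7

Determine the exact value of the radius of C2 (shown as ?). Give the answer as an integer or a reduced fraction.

9

1. [int C1,C2]  r_C2² − 22r_C2 + 117 = 0  ⇒  r_C2 = 9 or 13
2. given r_C2 < 83/7: keep 9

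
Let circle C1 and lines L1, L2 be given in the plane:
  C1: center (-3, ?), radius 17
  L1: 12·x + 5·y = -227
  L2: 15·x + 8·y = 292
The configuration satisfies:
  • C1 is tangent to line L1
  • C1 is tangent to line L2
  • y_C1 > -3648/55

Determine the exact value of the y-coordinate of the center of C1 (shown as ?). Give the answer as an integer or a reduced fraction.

1. [C1‖L1]  y_C1² + (382/5)y_C1 − 2472/5 = 0  ⇒  y_C1 = -412/5 or 6
2. [C1‖L2]  y_C1² − (337/4)y_C1 + 939/2 = 0  ⇒  y_C1 = 6 or 313/4

6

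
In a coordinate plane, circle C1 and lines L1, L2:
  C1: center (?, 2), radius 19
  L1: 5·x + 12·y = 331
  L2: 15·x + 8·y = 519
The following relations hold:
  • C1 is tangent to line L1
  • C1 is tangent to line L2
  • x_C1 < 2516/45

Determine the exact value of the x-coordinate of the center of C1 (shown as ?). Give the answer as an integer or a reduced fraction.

12

1. [C1‖L1]  x_C1² − (614/5)x_C1 + 6648/5 = 0  ⇒  x_C1 = 12 or 554/5
2. [C1‖L2]  x_C1² − (1006/15)x_C1 + 3304/5 = 0  ⇒  x_C1 = 12 or 826/15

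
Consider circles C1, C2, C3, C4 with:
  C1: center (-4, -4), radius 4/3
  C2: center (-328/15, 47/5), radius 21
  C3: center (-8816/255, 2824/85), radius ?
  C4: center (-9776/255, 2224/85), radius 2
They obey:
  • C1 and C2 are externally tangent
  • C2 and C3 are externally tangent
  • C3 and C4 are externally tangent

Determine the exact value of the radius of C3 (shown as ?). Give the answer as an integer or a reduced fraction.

6

1. [ext C2·C3]  r_C3² + 42r_C3 − 288 = 0  ⇒  r_C3 = 6 (r>0 drops 1)
2. [ext C3·C4]  r_C3² + 4r_C3 − 60 = 0  ⇒  r_C3 = 6 (r>0 drops 1)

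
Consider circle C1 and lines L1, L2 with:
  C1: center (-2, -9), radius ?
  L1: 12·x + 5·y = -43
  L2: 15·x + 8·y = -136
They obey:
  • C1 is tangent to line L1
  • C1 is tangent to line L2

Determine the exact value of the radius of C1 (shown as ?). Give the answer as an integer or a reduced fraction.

1. [C1‖L1]  r_C1² − 4 = 0  ⇒  r_C1 = 2 (r>0 drops 1)
2. [C1‖L2]  r_C1² − 4 = 0  ⇒  r_C1 = 2 (r>0 drops 1)

2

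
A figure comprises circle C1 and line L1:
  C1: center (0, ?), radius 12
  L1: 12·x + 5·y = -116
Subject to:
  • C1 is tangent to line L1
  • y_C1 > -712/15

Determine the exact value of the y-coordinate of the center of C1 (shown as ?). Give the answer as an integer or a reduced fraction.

8

1. [C1‖L1]  y_C1² + (232/5)y_C1 − 2176/5 = 0  ⇒  y_C1 = -272/5 or 8
2. given y_C1 > -712/15: keep 8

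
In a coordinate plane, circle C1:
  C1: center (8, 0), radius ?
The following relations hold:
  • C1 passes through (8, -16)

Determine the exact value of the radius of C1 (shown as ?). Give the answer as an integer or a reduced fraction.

1. [C1∋P]  r_C1² − 256 = 0  ⇒  r_C1 = 16 (r>0 drops 1)

16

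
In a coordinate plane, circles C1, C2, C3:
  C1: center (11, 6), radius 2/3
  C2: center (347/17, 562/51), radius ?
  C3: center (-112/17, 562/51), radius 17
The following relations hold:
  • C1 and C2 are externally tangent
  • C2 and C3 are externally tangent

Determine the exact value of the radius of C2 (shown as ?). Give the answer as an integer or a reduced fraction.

1. [ext C1·C2]  r_C2² + (4/3)r_C2 − 340/3 = 0  ⇒  r_C2 = 10 (r>0 drops 1)
2. [ext C2·C3]  r_C2² + 34r_C2 − 440 = 0  ⇒  r_C2 = 10 (r>0 drops 1)

10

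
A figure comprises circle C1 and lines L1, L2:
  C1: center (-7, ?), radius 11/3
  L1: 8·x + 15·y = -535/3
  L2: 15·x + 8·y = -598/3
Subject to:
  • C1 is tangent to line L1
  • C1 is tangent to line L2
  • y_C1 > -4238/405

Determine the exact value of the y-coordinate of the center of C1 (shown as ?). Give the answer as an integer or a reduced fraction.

1. [C1‖L1]  y_C1² + (734/45)y_C1 + 2216/45 = 0  ⇒  y_C1 = -554/45 or -4
2. [C1‖L2]  y_C1² + (283/12)y_C1 + 235/3 = 0  ⇒  y_C1 = -235/12 or -4

-4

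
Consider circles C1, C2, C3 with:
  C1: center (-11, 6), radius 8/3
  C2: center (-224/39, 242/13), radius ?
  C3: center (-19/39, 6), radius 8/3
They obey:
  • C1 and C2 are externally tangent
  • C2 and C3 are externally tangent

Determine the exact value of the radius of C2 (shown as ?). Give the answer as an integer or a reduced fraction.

11

1. [ext C1·C2]  r_C2² + (16/3)r_C2 − 539/3 = 0  ⇒  r_C2 = 11 (r>0 drops 1)
2. [ext C2·C3]  r_C2² + (16/3)r_C2 − 539/3 = 0  ⇒  r_C2 = 11 (r>0 drops 1)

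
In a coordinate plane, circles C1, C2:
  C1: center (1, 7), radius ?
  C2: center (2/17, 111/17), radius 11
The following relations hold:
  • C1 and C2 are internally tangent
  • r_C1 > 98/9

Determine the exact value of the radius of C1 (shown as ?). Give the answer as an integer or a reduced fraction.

1. [int C1,C2]  r_C1² − 22r_C1 + 120 = 0  ⇒  r_C1 = 10 or 12
2. given r_C1 > 98/9: keep 12

12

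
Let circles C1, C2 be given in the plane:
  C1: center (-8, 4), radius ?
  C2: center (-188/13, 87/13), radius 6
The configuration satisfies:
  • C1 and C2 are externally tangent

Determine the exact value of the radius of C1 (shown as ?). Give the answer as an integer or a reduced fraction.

1

1. [ext C1·C2]  r_C1² + 12r_C1 − 13 = 0  ⇒  r_C1 = 1 (r>0 drops 1)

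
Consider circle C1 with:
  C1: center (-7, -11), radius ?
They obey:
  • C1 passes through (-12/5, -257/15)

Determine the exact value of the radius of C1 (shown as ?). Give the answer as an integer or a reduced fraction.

23/3

1. [C1∋P]  r_C1² − 529/9 = 0  ⇒  r_C1 = 23/3 (r>0 drops 1)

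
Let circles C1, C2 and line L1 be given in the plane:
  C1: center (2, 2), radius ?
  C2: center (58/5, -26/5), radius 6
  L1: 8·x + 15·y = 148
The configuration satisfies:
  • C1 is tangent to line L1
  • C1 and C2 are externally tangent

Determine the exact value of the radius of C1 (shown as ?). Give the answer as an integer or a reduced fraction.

6

1. [C1‖L1]  r_C1² − 36 = 0  ⇒  r_C1 = 6 (r>0 drops 1)
2. [ext C1·C2]  r_C1² + 12r_C1 − 108 = 0  ⇒  r_C1 = 6 (r>0 drops 1)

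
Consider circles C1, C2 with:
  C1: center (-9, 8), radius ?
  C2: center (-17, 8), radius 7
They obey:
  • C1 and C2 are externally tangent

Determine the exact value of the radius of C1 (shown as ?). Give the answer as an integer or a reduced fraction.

1

1. [ext C1·C2]  r_C1² + 14r_C1 − 15 = 0  ⇒  r_C1 = 1 (r>0 drops 1)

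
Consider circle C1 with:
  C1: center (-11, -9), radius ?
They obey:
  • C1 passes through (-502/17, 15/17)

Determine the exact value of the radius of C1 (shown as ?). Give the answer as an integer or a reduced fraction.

1. [C1∋P]  r_C1² − 441 = 0  ⇒  r_C1 = 21 (r>0 drops 1)

21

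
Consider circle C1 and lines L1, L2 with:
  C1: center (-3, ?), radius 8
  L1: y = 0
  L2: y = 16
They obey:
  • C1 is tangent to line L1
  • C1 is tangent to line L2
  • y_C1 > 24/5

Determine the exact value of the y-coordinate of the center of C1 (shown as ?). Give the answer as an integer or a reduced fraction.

1. [C1‖L1]  y_C1² − 64 = 0  ⇒  y_C1 = -8 or 8
2. [C1‖L2]  y_C1² − 32y_C1 + 192 = 0  ⇒  y_C1 = 8 or 24

8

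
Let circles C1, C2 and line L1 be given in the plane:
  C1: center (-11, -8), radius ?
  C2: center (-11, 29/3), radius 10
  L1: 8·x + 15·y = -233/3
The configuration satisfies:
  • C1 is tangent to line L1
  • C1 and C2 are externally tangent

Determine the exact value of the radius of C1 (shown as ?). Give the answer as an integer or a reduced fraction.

1. [C1‖L1]  r_C1² − 529/9 = 0  ⇒  r_C1 = 23/3 (r>0 drops 1)
2. [ext C1·C2]  r_C1² + 20r_C1 − 1909/9 = 0  ⇒  r_C1 = 23/3 (r>0 drops 1)

23/3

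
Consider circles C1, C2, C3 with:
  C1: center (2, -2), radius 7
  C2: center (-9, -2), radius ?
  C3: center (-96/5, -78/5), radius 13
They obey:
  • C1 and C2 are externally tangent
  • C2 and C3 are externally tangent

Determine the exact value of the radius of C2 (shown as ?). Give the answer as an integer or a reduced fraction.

4

1. [ext C1·C2]  r_C2² + 14r_C2 − 72 = 0  ⇒  r_C2 = 4 (r>0 drops 1)
2. [ext C2·C3]  r_C2² + 26r_C2 − 120 = 0  ⇒  r_C2 = 4 (r>0 drops 1)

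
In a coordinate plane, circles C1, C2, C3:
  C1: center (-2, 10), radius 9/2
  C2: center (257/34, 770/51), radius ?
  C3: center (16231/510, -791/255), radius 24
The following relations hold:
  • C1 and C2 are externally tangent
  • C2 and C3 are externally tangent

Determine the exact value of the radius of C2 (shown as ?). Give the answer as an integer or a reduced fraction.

1. [ext C1·C2]  r_C2² + 9r_C2 − 874/9 = 0  ⇒  r_C2 = 19/3 (r>0 drops 1)
2. [ext C2·C3]  r_C2² + 48r_C2 − 3097/9 = 0  ⇒  r_C2 = 19/3 (r>0 drops 1)

19/3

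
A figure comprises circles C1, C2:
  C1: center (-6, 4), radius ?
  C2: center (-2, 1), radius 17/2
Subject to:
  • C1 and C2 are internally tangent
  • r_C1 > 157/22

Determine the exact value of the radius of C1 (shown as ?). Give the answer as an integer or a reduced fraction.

1. [int C1,C2]  r_C1² − 17r_C1 + 189/4 = 0  ⇒  r_C1 = 7/2 or 27/2
2. given r_C1 > 157/22: keep 27/2

27/2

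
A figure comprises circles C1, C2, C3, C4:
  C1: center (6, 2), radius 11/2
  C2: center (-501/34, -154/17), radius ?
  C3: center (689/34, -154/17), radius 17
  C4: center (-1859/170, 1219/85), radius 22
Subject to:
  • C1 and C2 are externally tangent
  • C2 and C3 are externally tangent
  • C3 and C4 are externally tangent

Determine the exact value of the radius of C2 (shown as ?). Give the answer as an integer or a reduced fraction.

18

1. [ext C1·C2]  r_C2² + 11r_C2 − 522 = 0  ⇒  r_C2 = 18 (r>0 drops 1)
2. [ext C2·C3]  r_C2² + 34r_C2 − 936 = 0  ⇒  r_C2 = 18 (r>0 drops 1)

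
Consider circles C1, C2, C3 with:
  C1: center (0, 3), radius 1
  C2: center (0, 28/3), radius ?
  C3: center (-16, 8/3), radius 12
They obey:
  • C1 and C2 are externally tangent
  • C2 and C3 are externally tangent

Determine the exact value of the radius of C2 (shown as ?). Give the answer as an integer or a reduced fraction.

1. [ext C1·C2]  r_C2² + 2r_C2 − 352/9 = 0  ⇒  r_C2 = 16/3 (r>0 drops 1)
2. [ext C2·C3]  r_C2² + 24r_C2 − 1408/9 = 0  ⇒  r_C2 = 16/3 (r>0 drops 1)

16/3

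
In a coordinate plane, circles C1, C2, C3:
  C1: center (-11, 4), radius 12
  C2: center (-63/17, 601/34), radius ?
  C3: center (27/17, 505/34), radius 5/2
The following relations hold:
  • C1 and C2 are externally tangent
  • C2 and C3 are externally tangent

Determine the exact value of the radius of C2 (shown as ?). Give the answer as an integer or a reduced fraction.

1. [ext C1·C2]  r_C2² + 24r_C2 − 385/4 = 0  ⇒  r_C2 = 7/2 (r>0 drops 1)
2. [ext C2·C3]  r_C2² + 5r_C2 − 119/4 = 0  ⇒  r_C2 = 7/2 (r>0 drops 1)

7/2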